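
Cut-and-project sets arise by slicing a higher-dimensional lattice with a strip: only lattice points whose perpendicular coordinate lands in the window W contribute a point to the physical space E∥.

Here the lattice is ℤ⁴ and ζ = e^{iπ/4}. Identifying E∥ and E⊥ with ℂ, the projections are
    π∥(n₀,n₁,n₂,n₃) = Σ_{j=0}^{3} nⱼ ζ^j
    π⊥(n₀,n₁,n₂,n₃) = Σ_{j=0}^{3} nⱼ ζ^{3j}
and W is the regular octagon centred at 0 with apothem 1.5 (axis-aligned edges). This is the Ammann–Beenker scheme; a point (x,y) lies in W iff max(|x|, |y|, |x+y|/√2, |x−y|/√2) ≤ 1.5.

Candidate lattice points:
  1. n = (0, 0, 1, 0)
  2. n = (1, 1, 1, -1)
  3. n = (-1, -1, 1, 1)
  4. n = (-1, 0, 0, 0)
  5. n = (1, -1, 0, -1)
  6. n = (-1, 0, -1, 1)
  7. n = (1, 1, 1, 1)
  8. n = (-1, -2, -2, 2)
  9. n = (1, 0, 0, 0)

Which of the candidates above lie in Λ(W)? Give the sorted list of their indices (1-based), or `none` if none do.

Internal map: ζ^{3j} for j=0..3 gives (1,0), (−√2/2,√2/2), (0,−1), (√2/2,√2/2).
candidate 1: n = (0, 0, 1, 0) → π⊥ ≈ (+0.00000, -1.00000); max(|x|,|y|,|x±y|/√2) = 1.00000 ≤ 1.5 ⇒ ∈ W
candidate 2: n = (1, 1, 1, -1) → π⊥ ≈ (-0.41421, -1.00000); max(|x|,|y|,|x±y|/√2) = 1.00000 ≤ 1.5 ⇒ ∈ W
candidate 3: n = (-1, -1, 1, 1) → π⊥ ≈ (+0.41421, -1.00000); max(|x|,|y|,|x±y|/√2) = 1.00000 ≤ 1.5 ⇒ ∈ W
candidate 4: n = (-1, 0, 0, 0) → π⊥ ≈ (-1.00000, +0.00000); max(|x|,|y|,|x±y|/√2) = 1.00000 ≤ 1.5 ⇒ ∈ W
candidate 5: n = (1, -1, 0, -1) → π⊥ ≈ (+1.00000, -1.41421); max(|x|,|y|,|x±y|/√2) = 1.70711 > 1.5 ⇒ ∉ W
candidate 6: n = (-1, 0, -1, 1) → π⊥ ≈ (-0.29289, +1.70711); max(|x|,|y|,|x±y|/√2) = 1.70711 > 1.5 ⇒ ∉ W
candidate 7: n = (1, 1, 1, 1) → π⊥ ≈ (+1.00000, +0.41421); max(|x|,|y|,|x±y|/√2) = 1.00000 ≤ 1.5 ⇒ ∈ W
candidate 8: n = (-1, -2, -2, 2) → π⊥ ≈ (+1.82843, +2.00000); max(|x|,|y|,|x±y|/√2) = 2.70711 > 1.5 ⇒ ∉ W
candidate 9: n = (1, 0, 0, 0) → π⊥ ≈ (+1.00000, +0.00000); max(|x|,|y|,|x±y|/√2) = 1.00000 ≤ 1.5 ⇒ ∈ W

1, 2, 3, 4, 7, 9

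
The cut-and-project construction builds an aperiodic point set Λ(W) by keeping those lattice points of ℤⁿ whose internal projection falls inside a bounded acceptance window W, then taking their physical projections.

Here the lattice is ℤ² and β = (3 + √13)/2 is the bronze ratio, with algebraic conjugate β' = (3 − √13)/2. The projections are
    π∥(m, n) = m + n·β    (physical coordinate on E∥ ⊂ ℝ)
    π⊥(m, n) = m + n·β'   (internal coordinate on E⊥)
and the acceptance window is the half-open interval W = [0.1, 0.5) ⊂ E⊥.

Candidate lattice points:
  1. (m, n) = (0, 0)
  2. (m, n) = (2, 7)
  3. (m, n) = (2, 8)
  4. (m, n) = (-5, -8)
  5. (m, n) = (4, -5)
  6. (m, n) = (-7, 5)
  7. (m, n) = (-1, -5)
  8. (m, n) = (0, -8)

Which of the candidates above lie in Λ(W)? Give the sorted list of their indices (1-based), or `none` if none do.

Compute β' = (3−√13)/2 = -0.30278, so π⊥(m,n) = m -0.30278·n.
candidate 1: (m,n)=(0,0) → π∥ = 0+0·β ≈ 0.00000, π⊥ = 0+0·β' ≈ 0.00000 ∉ [0.1, 0.5) ⇒ out
candidate 2: (m,n)=(2,7) → π∥ = 2+7·β ≈ 25.11943, π⊥ = 2+7·β' ≈ -0.11943 ∉ [0.1, 0.5) ⇒ out
candidate 3: (m,n)=(2,8) → π∥ = 2+8·β ≈ 28.42221, π⊥ = 2+8·β' ≈ -0.42221 ∉ [0.1, 0.5) ⇒ out
candidate 4: (m,n)=(-5,-8) → π∥ = -5-8·β ≈ -31.42221, π⊥ = -5-8·β' ≈ -2.57779 ∉ [0.1, 0.5) ⇒ out
candidate 5: (m,n)=(4,-5) → π∥ = 4-5·β ≈ -12.51388, π⊥ = 4-5·β' ≈ 5.51388 ∉ [0.1, 0.5) ⇒ out
candidate 6: (m,n)=(-7,5) → π∥ = -7+5·β ≈ 9.51388, π⊥ = -7+5·β' ≈ -8.51388 ∉ [0.1, 0.5) ⇒ out
candidate 7: (m,n)=(-1,-5) → π∥ = -1-5·β ≈ -17.51388, π⊥ = -1-5·β' ≈ 0.51388 ∉ [0.1, 0.5) ⇒ out
candidate 8: (m,n)=(0,-8) → π∥ = 0-8·β ≈ -26.42221, π⊥ = 0-8·β' ≈ 2.42221 ∉ [0.1, 0.5) ⇒ out

none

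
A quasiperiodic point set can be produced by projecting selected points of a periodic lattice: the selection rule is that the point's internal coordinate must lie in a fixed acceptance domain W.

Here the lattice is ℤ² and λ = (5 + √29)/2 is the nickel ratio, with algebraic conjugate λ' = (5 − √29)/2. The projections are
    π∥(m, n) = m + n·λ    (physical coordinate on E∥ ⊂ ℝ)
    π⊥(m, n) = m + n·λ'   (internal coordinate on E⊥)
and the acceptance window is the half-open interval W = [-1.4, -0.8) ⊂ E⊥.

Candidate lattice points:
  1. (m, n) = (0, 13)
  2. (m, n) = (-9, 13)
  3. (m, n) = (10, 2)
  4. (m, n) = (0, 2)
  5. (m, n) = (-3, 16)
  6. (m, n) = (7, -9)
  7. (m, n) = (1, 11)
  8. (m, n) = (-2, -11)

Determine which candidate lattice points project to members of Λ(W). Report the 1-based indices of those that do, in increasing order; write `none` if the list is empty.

Compute λ' = (5−√29)/2 = -0.192582, so π⊥(m,n) = m -0.192582·n.
candidate 1: (m,n)=(0,13) → π∥ = 0+13·λ ≈ 67.503571, π⊥ = 0+13·λ' ≈ -2.503571 ∉ [-1.4, -0.8) ⇒ out
candidate 2: (m,n)=(-9,13) → π∥ = -9+13·λ ≈ 58.503571, π⊥ = -9+13·λ' ≈ -11.503571 ∉ [-1.4, -0.8) ⇒ out
candidate 3: (m,n)=(10,2) → π∥ = 10+2·λ ≈ 20.385165, π⊥ = 10+2·λ' ≈ 9.614835 ∉ [-1.4, -0.8) ⇒ out
candidate 4: (m,n)=(0,2) → π∥ = 0+2·λ ≈ 10.385165, π⊥ = 0+2·λ' ≈ -0.385165 ∉ [-1.4, -0.8) ⇒ out
candidate 5: (m,n)=(-3,16) → π∥ = -3+16·λ ≈ 80.081318, π⊥ = -3+16·λ' ≈ -6.081318 ∉ [-1.4, -0.8) ⇒ out
candidate 6: (m,n)=(7,-9) → π∥ = 7-9·λ ≈ -39.733242, π⊥ = 7-9·λ' ≈ 8.733242 ∉ [-1.4, -0.8) ⇒ out
candidate 7: (m,n)=(1,11) → π∥ = 1+11·λ ≈ 58.118406, π⊥ = 1+11·λ' ≈ -1.118406 ∈ [-1.4, -0.8) ⇒ IN Λ
candidate 8: (m,n)=(-2,-11) → π∥ = -2-11·λ ≈ -59.118406, π⊥ = -2-11·λ' ≈ 0.118406 ∉ [-1.4, -0.8) ⇒ out

7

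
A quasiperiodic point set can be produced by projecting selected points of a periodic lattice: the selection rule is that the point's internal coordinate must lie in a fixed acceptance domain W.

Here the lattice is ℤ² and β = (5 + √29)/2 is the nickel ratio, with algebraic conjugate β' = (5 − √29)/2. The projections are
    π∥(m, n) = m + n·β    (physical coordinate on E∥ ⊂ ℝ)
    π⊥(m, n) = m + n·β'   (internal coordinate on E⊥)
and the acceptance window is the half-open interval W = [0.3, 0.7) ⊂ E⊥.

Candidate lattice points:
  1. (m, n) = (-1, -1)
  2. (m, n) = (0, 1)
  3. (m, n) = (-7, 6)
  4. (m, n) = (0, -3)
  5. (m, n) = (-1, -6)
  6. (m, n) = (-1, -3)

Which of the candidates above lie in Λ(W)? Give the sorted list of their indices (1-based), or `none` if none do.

4

β' = (5−√29)/2 ≈ -0.1926.
candidate 1: (m,n)=(-1,-1) → π∥ = -1-1·β ≈ -6.1926, π⊥ = -1-1·β' ≈ -0.8074 ∉ [0.3, 0.7) ⇒ out
candidate 2: (m,n)=(0,1) → π∥ = 0+1·β ≈ 5.1926, π⊥ = 0+1·β' ≈ -0.1926 ∉ [0.3, 0.7) ⇒ out
candidate 3: (m,n)=(-7,6) → π∥ = -7+6·β ≈ 24.1555, π⊥ = -7+6·β' ≈ -8.1555 ∉ [0.3, 0.7) ⇒ out
candidate 4: (m,n)=(0,-3) → π∥ = 0-3·β ≈ -15.5777, π⊥ = 0-3·β' ≈ 0.5777 ∈ [0.3, 0.7) ⇒ IN Λ
candidate 5: (m,n)=(-1,-6) → π∥ = -1-6·β ≈ -32.1555, π⊥ = -1-6·β' ≈ 0.1555 ∉ [0.3, 0.7) ⇒ out
candidate 6: (m,n)=(-1,-3) → π∥ = -1-3·β ≈ -16.5777, π⊥ = -1-3·β' ≈ -0.4223 ∉ [0.3, 0.7) ⇒ out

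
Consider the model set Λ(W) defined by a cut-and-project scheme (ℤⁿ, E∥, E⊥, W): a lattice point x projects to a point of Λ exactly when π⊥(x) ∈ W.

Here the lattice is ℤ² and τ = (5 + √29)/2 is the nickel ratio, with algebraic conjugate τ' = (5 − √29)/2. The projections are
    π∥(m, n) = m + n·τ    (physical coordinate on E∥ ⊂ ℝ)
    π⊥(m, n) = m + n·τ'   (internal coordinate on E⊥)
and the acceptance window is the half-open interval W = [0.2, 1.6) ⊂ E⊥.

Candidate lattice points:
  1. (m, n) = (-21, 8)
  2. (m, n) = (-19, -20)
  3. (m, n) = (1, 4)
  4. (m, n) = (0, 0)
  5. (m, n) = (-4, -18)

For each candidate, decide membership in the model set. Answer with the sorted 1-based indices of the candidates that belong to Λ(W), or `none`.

τ' = (5−√29)/2 ≈ -0.1926.
#1 (-21,8): internal coord -21 + (8)·τ' = -22.5407; -22.5407 ∉ [0.2, 1.6) → out
#2 (-19,-20): internal coord -19 + (-20)·τ' = -15.1484; -15.1484 ∉ [0.2, 1.6) → out
#3 (1,4): internal coord 1 + (4)·τ' = +0.2297; +0.2297 ∈ [0.2, 1.6) → IN Λ
#4 (0,0): internal coord 0 + (0)·τ' = +0.0000; +0.0000 ∉ [0.2, 1.6) → out
#5 (-4,-18): internal coord -4 + (-18)·τ' = -0.5335; -0.5335 ∉ [0.2, 1.6) → out

3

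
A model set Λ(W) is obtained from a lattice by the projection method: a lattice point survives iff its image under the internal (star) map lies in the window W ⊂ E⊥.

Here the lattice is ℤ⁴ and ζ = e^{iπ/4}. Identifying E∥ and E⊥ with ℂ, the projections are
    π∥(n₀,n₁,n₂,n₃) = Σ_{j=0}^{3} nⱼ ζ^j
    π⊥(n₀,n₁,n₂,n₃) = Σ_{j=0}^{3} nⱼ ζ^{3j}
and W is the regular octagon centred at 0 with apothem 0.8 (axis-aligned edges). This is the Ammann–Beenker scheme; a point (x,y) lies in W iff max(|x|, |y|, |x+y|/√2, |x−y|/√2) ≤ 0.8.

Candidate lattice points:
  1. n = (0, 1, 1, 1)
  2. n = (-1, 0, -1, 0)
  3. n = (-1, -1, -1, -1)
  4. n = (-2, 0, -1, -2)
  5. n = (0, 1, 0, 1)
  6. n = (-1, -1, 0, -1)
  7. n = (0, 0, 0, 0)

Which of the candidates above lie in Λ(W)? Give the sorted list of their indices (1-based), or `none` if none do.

With ζ = e^{iπ/4} the internal vectors are ζ^0,ζ^3,ζ^6,ζ^9.
#1 (0, 1, 1, 1): internal (0.0000, 0.4142); octagon support 0.4142 vs apothem 0.8 → ∈ W
#2 (-1, 0, -1, 0): internal (-1.0000, 1.0000); octagon support 1.4142 vs apothem 0.8 → ∉ W
#3 (-1, -1, -1, -1): internal (-1.0000, -0.4142); octagon support 1.0000 vs apothem 0.8 → ∉ W
#4 (-2, 0, -1, -2): internal (-3.4142, -0.4142); octagon support 3.4142 vs apothem 0.8 → ∉ W
#5 (0, 1, 0, 1): internal (0.0000, 1.4142); octagon support 1.4142 vs apothem 0.8 → ∉ W
#6 (-1, -1, 0, -1): internal (-1.0000, -1.4142); octagon support 1.7071 vs apothem 0.8 → ∉ W
#7 (0, 0, 0, 0): internal (0.0000, 0.0000); octagon support 0.0000 vs apothem 0.8 → ∈ W

1, 7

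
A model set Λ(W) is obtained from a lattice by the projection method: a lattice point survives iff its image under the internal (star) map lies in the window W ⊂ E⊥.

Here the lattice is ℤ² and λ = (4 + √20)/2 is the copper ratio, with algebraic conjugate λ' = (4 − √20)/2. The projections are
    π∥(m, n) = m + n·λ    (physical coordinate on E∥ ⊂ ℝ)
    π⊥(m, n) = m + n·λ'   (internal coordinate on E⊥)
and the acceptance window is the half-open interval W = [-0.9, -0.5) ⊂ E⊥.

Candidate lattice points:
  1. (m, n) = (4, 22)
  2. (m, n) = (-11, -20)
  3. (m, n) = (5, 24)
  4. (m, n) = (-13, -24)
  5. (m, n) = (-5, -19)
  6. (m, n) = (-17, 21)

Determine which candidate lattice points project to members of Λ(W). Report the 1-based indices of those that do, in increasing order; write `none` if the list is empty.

λ' = (4−√20)/2 ≈ -0.2361.
candidate 1: (m,n)=(4,22) → π∥ = 4+22·λ ≈ 97.1935, π⊥ = 4+22·λ' ≈ -1.1935 ∉ [-0.9, -0.5) ⇒ out
candidate 2: (m,n)=(-11,-20) → π∥ = -11-20·λ ≈ -95.7214, π⊥ = -11-20·λ' ≈ -6.2786 ∉ [-0.9, -0.5) ⇒ out
candidate 3: (m,n)=(5,24) → π∥ = 5+24·λ ≈ 106.6656, π⊥ = 5+24·λ' ≈ -0.6656 ∈ [-0.9, -0.5) ⇒ IN Λ
candidate 4: (m,n)=(-13,-24) → π∥ = -13-24·λ ≈ -114.6656, π⊥ = -13-24·λ' ≈ -7.3344 ∉ [-0.9, -0.5) ⇒ out
candidate 5: (m,n)=(-5,-19) → π∥ = -5-19·λ ≈ -85.4853, π⊥ = -5-19·λ' ≈ -0.5147 ∈ [-0.9, -0.5) ⇒ IN Λ
candidate 6: (m,n)=(-17,21) → π∥ = -17+21·λ ≈ 71.9574, π⊥ = -17+21·λ' ≈ -21.9574 ∉ [-0.9, -0.5) ⇒ out

3, 5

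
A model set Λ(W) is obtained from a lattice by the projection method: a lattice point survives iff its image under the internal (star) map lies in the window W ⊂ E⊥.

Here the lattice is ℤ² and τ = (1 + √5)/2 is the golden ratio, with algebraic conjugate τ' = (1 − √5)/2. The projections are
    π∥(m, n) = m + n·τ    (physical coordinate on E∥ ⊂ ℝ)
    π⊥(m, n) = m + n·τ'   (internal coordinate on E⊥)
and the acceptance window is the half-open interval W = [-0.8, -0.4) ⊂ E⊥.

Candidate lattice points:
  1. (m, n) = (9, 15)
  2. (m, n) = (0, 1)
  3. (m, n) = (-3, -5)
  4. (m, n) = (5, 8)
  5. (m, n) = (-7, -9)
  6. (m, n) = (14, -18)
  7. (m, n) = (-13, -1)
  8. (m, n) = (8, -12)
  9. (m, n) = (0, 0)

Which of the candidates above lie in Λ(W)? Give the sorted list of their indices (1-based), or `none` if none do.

2

Numerically τ ≈ 1.6180 and τ' = −1/τ ≈ -0.6180.
[1] lift (9,15): star map gives -0.2705; window check -0.8 ≤ -0.2705 < -0.4 is false → out
[2] lift (0,1): star map gives -0.6180; window check -0.8 ≤ -0.6180 < -0.4 is true → IN Λ
[3] lift (-3,-5): star map gives 0.0902; window check -0.8 ≤ 0.0902 < -0.4 is false → out
[4] lift (5,8): star map gives 0.0557; window check -0.8 ≤ 0.0557 < -0.4 is false → out
[5] lift (-7,-9): star map gives -1.4377; window check -0.8 ≤ -1.4377 < -0.4 is false → out
[6] lift (14,-18): star map gives 25.1246; window check -0.8 ≤ 25.1246 < -0.4 is false → out
[7] lift (-13,-1): star map gives -12.3820; window check -0.8 ≤ -12.3820 < -0.4 is false → out
[8] lift (8,-12): star map gives 15.4164; window check -0.8 ≤ 15.4164 < -0.4 is false → out
[9] lift (0,0): star map gives 0.0000; window check -0.8 ≤ 0.0000 < -0.4 is false → out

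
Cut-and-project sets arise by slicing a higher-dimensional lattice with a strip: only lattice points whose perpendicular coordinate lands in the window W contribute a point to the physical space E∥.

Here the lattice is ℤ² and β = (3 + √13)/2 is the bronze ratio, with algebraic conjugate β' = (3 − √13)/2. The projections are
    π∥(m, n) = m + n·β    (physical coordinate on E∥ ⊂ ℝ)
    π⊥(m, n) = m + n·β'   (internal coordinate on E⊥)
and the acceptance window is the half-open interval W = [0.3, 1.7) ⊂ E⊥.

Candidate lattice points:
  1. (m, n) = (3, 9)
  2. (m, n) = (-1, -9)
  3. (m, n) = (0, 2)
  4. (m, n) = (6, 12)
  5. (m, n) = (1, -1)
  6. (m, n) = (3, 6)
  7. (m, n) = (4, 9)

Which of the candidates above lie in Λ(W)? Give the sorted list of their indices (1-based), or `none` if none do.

β' = (3−√13)/2 ≈ -0.30278.
[1] lift (3,9): star map gives 0.27502; window check 0.3 ≤ 0.27502 < 1.7 is false → out
[2] lift (-1,-9): star map gives 1.72498; window check 0.3 ≤ 1.72498 < 1.7 is false → out
[3] lift (0,2): star map gives -0.60555; window check 0.3 ≤ -0.60555 < 1.7 is false → out
[4] lift (6,12): star map gives 2.36669; window check 0.3 ≤ 2.36669 < 1.7 is false → out
[5] lift (1,-1): star map gives 1.30278; window check 0.3 ≤ 1.30278 < 1.7 is true → IN Λ
[6] lift (3,6): star map gives 1.18335; window check 0.3 ≤ 1.18335 < 1.7 is true → IN Λ
[7] lift (4,9): star map gives 1.27502; window check 0.3 ≤ 1.27502 < 1.7 is true → IN Λ

5, 6, 7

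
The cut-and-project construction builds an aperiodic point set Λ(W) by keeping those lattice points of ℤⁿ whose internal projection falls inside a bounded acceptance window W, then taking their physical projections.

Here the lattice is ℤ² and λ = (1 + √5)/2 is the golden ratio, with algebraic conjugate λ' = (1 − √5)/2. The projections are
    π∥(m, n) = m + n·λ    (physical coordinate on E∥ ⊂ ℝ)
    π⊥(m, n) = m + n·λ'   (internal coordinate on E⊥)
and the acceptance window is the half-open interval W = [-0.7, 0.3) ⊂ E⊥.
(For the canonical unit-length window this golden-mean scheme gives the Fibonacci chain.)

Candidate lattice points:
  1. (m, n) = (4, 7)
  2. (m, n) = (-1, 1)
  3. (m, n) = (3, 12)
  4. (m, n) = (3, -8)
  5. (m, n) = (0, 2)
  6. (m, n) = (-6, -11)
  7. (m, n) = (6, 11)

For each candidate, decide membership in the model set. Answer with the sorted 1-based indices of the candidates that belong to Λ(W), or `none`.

λ' = (1−√5)/2 ≈ -0.618034.
candidate 1: (m,n)=(4,7) → π∥ = 4+7·λ ≈ 15.326238, π⊥ = 4+7·λ' ≈ -0.326238 ∈ [-0.7, 0.3) ⇒ IN Λ
candidate 2: (m,n)=(-1,1) → π∥ = -1+1·λ ≈ 0.618034, π⊥ = -1+1·λ' ≈ -1.618034 ∉ [-0.7, 0.3) ⇒ out
candidate 3: (m,n)=(3,12) → π∥ = 3+12·λ ≈ 22.416408, π⊥ = 3+12·λ' ≈ -4.416408 ∉ [-0.7, 0.3) ⇒ out
candidate 4: (m,n)=(3,-8) → π∥ = 3-8·λ ≈ -9.944272, π⊥ = 3-8·λ' ≈ 7.944272 ∉ [-0.7, 0.3) ⇒ out
candidate 5: (m,n)=(0,2) → π∥ = 0+2·λ ≈ 3.236068, π⊥ = 0+2·λ' ≈ -1.236068 ∉ [-0.7, 0.3) ⇒ out
candidate 6: (m,n)=(-6,-11) → π∥ = -6-11·λ ≈ -23.798374, π⊥ = -6-11·λ' ≈ 0.798374 ∉ [-0.7, 0.3) ⇒ out
candidate 7: (m,n)=(6,11) → π∥ = 6+11·λ ≈ 23.798374, π⊥ = 6+11·λ' ≈ -0.798374 ∉ [-0.7, 0.3) ⇒ out

1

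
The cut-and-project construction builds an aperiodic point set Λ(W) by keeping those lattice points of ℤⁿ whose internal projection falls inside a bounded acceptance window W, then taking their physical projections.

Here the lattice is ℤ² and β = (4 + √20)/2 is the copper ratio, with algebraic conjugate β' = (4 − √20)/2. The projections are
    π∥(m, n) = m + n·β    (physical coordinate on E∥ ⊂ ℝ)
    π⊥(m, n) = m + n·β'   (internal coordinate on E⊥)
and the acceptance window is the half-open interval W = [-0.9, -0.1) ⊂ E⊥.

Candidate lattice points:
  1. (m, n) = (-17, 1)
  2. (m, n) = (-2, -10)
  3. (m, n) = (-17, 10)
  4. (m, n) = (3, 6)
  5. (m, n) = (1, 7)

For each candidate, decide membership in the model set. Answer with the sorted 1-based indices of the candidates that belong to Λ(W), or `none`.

Compute β' = (4−√20)/2 = -0.2361, so π⊥(m,n) = m -0.2361·n.
#1 (-17,1): internal coord -17 + (1)·β' = -17.2361; -17.2361 ∉ [-0.9, -0.1) → out
#2 (-2,-10): internal coord -2 + (-10)·β' = +0.3607; +0.3607 ∉ [-0.9, -0.1) → out
#3 (-17,10): internal coord -17 + (10)·β' = -19.3607; -19.3607 ∉ [-0.9, -0.1) → out
#4 (3,6): internal coord 3 + (6)·β' = +1.5836; +1.5836 ∉ [-0.9, -0.1) → out
#5 (1,7): internal coord 1 + (7)·β' = -0.6525; -0.6525 ∈ [-0.9, -0.1) → IN Λ

5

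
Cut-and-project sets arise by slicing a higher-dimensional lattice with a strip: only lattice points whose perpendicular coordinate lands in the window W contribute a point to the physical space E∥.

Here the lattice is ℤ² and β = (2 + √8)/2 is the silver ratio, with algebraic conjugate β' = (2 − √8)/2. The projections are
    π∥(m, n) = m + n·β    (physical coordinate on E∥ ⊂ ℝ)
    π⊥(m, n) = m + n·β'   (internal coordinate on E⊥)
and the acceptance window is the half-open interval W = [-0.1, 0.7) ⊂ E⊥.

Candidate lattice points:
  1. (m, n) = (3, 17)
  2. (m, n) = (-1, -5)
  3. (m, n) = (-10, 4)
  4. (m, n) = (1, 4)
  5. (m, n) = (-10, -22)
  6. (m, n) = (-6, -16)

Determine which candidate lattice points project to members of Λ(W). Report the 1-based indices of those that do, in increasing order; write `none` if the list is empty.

Compute β' = (2−√8)/2 = -0.41421, so π⊥(m,n) = m -0.41421·n.
candidate 1: (m,n)=(3,17) → π∥ = 3+17·β ≈ 44.04163, π⊥ = 3+17·β' ≈ -4.04163 ∉ [-0.1, 0.7) ⇒ out
candidate 2: (m,n)=(-1,-5) → π∥ = -1-5·β ≈ -13.07107, π⊥ = -1-5·β' ≈ 1.07107 ∉ [-0.1, 0.7) ⇒ out
candidate 3: (m,n)=(-10,4) → π∥ = -10+4·β ≈ -0.34315, π⊥ = -10+4·β' ≈ -11.65685 ∉ [-0.1, 0.7) ⇒ out
candidate 4: (m,n)=(1,4) → π∥ = 1+4·β ≈ 10.65685, π⊥ = 1+4·β' ≈ -0.65685 ∉ [-0.1, 0.7) ⇒ out
candidate 5: (m,n)=(-10,-22) → π∥ = -10-22·β ≈ -63.11270, π⊥ = -10-22·β' ≈ -0.88730 ∉ [-0.1, 0.7) ⇒ out
candidate 6: (m,n)=(-6,-16) → π∥ = -6-16·β ≈ -44.62742, π⊥ = -6-16·β' ≈ 0.62742 ∈ [-0.1, 0.7) ⇒ IN Λ

6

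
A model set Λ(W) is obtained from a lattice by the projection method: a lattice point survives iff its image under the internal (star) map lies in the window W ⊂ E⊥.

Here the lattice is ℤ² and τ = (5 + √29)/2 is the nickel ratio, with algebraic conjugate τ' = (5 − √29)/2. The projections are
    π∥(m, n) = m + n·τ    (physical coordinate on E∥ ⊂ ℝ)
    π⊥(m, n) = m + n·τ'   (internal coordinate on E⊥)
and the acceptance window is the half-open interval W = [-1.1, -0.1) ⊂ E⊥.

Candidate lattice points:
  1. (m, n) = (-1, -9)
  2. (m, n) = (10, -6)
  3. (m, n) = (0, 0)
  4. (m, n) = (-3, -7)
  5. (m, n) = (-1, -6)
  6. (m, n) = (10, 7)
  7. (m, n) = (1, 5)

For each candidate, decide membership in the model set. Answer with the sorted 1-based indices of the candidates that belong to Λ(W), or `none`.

Numerically τ ≈ 5.192582 and τ' = −1/τ ≈ -0.192582.
#1 (-1,-9): internal coord -1 + (-9)·τ' = +0.733242; +0.733242 ∉ [-1.1, -0.1) → out
#2 (10,-6): internal coord 10 + (-6)·τ' = +11.155494; +11.155494 ∉ [-1.1, -0.1) → out
#3 (0,0): internal coord 0 + (0)·τ' = +0.000000; +0.000000 ∉ [-1.1, -0.1) → out
#4 (-3,-7): internal coord -3 + (-7)·τ' = -1.651923; -1.651923 ∉ [-1.1, -0.1) → out
#5 (-1,-6): internal coord -1 + (-6)·τ' = +0.155494; +0.155494 ∉ [-1.1, -0.1) → out
#6 (10,7): internal coord 10 + (7)·τ' = +8.651923; +8.651923 ∉ [-1.1, -0.1) → out
#7 (1,5): internal coord 1 + (5)·τ' = +0.037088; +0.037088 ∉ [-1.1, -0.1) → out

none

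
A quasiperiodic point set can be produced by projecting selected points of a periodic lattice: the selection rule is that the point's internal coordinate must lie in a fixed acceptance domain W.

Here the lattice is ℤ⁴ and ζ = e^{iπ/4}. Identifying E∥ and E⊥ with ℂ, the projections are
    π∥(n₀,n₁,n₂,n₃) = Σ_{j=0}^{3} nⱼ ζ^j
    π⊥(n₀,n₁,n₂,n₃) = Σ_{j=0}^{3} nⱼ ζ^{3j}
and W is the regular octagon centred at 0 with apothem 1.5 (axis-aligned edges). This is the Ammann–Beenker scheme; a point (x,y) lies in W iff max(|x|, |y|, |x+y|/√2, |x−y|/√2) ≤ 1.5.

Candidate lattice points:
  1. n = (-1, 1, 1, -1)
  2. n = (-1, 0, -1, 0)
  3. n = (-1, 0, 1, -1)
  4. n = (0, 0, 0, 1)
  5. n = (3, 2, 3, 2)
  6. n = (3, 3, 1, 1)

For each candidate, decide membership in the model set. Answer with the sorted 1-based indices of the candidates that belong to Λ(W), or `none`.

π⊥(n) = n₀ + n₁ζ³ + n₂ζ⁶ + n₃ζ⁹ where ζ = e^{iπ/4}.
candidate 1: n = (-1, 1, 1, -1) → π⊥ ≈ (-2.41421, -1.00000); max(|x|,|y|,|x±y|/√2) = 2.41421 > 1.5 ⇒ ∉ W
candidate 2: n = (-1, 0, -1, 0) → π⊥ ≈ (-1.00000, +1.00000); max(|x|,|y|,|x±y|/√2) = 1.41421 ≤ 1.5 ⇒ ∈ W
candidate 3: n = (-1, 0, 1, -1) → π⊥ ≈ (-1.70711, -1.70711); max(|x|,|y|,|x±y|/√2) = 2.41421 > 1.5 ⇒ ∉ W
candidate 4: n = (0, 0, 0, 1) → π⊥ ≈ (+0.70711, +0.70711); max(|x|,|y|,|x±y|/√2) = 1.00000 ≤ 1.5 ⇒ ∈ W
candidate 5: n = (3, 2, 3, 2) → π⊥ ≈ (+3.00000, -0.17157); max(|x|,|y|,|x±y|/√2) = 3.00000 > 1.5 ⇒ ∉ W
candidate 6: n = (3, 3, 1, 1) → π⊥ ≈ (+1.58579, +1.82843); max(|x|,|y|,|x±y|/√2) = 2.41421 > 1.5 ⇒ ∉ W

2, 4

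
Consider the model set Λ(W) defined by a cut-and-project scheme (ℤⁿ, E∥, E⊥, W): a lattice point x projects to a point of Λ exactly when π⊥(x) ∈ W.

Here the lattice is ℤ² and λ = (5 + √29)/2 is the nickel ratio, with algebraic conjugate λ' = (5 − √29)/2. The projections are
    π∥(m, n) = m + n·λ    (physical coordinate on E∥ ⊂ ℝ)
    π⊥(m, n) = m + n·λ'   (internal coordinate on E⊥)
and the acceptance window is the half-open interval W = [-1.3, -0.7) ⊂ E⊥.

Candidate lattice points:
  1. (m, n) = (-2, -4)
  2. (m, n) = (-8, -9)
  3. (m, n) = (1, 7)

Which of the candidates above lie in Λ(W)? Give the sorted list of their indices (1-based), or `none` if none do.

1

λ' = (5−√29)/2 ≈ -0.19258.
candidate 1: (m,n)=(-2,-4) → π∥ = -2-4·λ ≈ -22.77033, π⊥ = -2-4·λ' ≈ -1.22967 ∈ [-1.3, -0.7) ⇒ IN Λ
candidate 2: (m,n)=(-8,-9) → π∥ = -8-9·λ ≈ -54.73324, π⊥ = -8-9·λ' ≈ -6.26676 ∉ [-1.3, -0.7) ⇒ out
candidate 3: (m,n)=(1,7) → π∥ = 1+7·λ ≈ 37.34808, π⊥ = 1+7·λ' ≈ -0.34808 ∉ [-1.3, -0.7) ⇒ out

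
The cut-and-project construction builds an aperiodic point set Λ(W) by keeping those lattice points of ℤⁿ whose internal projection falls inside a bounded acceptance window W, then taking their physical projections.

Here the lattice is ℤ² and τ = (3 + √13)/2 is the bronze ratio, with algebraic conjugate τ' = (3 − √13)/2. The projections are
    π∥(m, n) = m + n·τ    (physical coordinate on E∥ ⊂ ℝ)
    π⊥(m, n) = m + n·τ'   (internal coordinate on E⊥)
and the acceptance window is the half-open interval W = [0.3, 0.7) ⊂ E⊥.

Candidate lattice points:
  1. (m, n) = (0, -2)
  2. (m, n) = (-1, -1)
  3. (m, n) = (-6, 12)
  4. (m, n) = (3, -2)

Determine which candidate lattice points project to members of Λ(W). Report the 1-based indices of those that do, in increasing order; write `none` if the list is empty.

1

τ' = (3−√13)/2 ≈ -0.30278.
[1] lift (0,-2): star map gives 0.60555; window check 0.3 ≤ 0.60555 < 0.7 is true → IN Λ
[2] lift (-1,-1): star map gives -0.69722; window check 0.3 ≤ -0.69722 < 0.7 is false → out
[3] lift (-6,12): star map gives -9.63331; window check 0.3 ≤ -9.63331 < 0.7 is false → out
[4] lift (3,-2): star map gives 3.60555; window check 0.3 ≤ 3.60555 < 0.7 is false → out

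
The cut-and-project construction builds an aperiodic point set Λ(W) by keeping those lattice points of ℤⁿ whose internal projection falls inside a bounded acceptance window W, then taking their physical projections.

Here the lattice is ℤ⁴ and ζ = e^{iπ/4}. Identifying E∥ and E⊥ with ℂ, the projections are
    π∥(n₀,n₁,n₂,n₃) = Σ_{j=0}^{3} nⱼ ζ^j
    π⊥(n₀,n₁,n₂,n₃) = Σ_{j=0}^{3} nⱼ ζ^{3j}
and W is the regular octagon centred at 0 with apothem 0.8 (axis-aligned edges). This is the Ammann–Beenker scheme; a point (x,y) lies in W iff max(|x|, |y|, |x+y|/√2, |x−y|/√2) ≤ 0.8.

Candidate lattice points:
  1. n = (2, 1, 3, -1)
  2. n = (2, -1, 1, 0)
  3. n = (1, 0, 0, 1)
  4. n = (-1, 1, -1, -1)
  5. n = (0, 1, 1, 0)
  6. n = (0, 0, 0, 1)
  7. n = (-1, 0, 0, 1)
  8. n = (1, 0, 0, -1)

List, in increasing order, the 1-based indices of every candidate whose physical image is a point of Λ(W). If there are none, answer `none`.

Internal map: ζ^{3j} for j=0..3 gives (1,0), (−√2/2,√2/2), (0,−1), (√2/2,√2/2).
#1 (2, 1, 3, -1): internal (0.58579, -3.00000); octagon support 3.00000 vs apothem 0.8 → ∉ W
#2 (2, -1, 1, 0): internal (2.70711, -1.70711); octagon support 3.12132 vs apothem 0.8 → ∉ W
#3 (1, 0, 0, 1): internal (1.70711, 0.70711); octagon support 1.70711 vs apothem 0.8 → ∉ W
#4 (-1, 1, -1, -1): internal (-2.41421, 1.00000); octagon support 2.41421 vs apothem 0.8 → ∉ W
#5 (0, 1, 1, 0): internal (-0.70711, -0.29289); octagon support 0.70711 vs apothem 0.8 → ∈ W
#6 (0, 0, 0, 1): internal (0.70711, 0.70711); octagon support 1.00000 vs apothem 0.8 → ∉ W
#7 (-1, 0, 0, 1): internal (-0.29289, 0.70711); octagon support 0.70711 vs apothem 0.8 → ∈ W
#8 (1, 0, 0, -1): internal (0.29289, -0.70711); octagon support 0.70711 vs apothem 0.8 → ∈ W

5, 7, 8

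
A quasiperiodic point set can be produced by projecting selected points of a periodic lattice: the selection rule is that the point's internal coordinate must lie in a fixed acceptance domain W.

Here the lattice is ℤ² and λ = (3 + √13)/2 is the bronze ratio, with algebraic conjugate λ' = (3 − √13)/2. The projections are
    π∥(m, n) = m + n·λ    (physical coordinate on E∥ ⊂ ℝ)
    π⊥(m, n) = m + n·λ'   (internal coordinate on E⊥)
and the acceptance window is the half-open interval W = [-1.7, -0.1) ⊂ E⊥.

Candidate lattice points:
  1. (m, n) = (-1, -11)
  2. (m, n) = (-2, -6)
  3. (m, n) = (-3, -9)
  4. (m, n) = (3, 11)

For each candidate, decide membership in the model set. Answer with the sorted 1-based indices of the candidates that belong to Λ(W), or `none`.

2, 3, 4

Compute λ' = (3−√13)/2 = -0.30278, so π⊥(m,n) = m -0.30278·n.
#1 (-1,-11): internal coord -1 + (-11)·λ' = +2.33053; +2.33053 ∉ [-1.7, -0.1) → out
#2 (-2,-6): internal coord -2 + (-6)·λ' = -0.18335; -0.18335 ∈ [-1.7, -0.1) → IN Λ
#3 (-3,-9): internal coord -3 + (-9)·λ' = -0.27502; -0.27502 ∈ [-1.7, -0.1) → IN Λ
#4 (3,11): internal coord 3 + (11)·λ' = -0.33053; -0.33053 ∈ [-1.7, -0.1) → IN Λ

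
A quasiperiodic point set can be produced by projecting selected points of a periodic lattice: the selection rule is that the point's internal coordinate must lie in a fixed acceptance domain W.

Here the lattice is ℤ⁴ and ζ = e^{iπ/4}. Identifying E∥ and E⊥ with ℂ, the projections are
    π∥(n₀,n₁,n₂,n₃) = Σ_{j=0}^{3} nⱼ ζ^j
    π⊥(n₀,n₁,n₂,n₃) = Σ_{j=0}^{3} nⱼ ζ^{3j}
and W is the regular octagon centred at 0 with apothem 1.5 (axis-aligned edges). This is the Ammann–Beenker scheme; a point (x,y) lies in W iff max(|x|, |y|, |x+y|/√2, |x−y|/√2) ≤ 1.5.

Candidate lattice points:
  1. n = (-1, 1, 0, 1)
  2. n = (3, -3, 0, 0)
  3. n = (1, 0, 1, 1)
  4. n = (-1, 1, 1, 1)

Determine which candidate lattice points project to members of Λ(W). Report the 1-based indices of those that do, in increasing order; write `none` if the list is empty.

With ζ = e^{iπ/4} the internal vectors are ζ^0,ζ^3,ζ^6,ζ^9.
#1 (-1, 1, 0, 1): internal (-1.0000, 1.4142); octagon support 1.7071 vs apothem 1.5 → ∉ W
#2 (3, -3, 0, 0): internal (5.1213, -2.1213); octagon support 5.1213 vs apothem 1.5 → ∉ W
#3 (1, 0, 1, 1): internal (1.7071, -0.2929); octagon support 1.7071 vs apothem 1.5 → ∉ W
#4 (-1, 1, 1, 1): internal (-1.0000, 0.4142); octagon support 1.0000 vs apothem 1.5 → ∈ W

4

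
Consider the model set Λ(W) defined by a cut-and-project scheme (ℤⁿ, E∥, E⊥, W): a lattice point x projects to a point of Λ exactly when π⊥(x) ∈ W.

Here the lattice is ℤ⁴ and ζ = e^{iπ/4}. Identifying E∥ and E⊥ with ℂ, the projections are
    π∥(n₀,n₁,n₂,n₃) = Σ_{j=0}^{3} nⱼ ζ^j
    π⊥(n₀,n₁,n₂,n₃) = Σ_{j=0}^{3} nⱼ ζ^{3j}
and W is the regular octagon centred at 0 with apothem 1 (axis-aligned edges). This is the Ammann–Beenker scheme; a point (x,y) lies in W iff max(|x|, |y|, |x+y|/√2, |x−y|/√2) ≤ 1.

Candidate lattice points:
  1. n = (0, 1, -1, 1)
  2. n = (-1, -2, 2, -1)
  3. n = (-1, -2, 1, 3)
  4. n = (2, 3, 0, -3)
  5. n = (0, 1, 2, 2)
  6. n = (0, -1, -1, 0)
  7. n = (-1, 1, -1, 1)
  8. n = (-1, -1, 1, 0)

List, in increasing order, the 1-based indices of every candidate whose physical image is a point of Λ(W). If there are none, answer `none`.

Internal map: ζ^{3j} for j=0..3 gives (1,0), (−√2/2,√2/2), (0,−1), (√2/2,√2/2).
candidate 1: n = (0, 1, -1, 1) → π⊥ ≈ (+0.0000, +2.4142); max(|x|,|y|,|x±y|/√2) = 2.4142 > 1 ⇒ ∉ W
candidate 2: n = (-1, -2, 2, -1) → π⊥ ≈ (-0.2929, -4.1213); max(|x|,|y|,|x±y|/√2) = 4.1213 > 1 ⇒ ∉ W
candidate 3: n = (-1, -2, 1, 3) → π⊥ ≈ (+2.5355, -0.2929); max(|x|,|y|,|x±y|/√2) = 2.5355 > 1 ⇒ ∉ W
candidate 4: n = (2, 3, 0, -3) → π⊥ ≈ (-2.2426, +0.0000); max(|x|,|y|,|x±y|/√2) = 2.2426 > 1 ⇒ ∉ W
candidate 5: n = (0, 1, 2, 2) → π⊥ ≈ (+0.7071, +0.1213); max(|x|,|y|,|x±y|/√2) = 0.7071 ≤ 1 ⇒ ∈ W
candidate 6: n = (0, -1, -1, 0) → π⊥ ≈ (+0.7071, +0.2929); max(|x|,|y|,|x±y|/√2) = 0.7071 ≤ 1 ⇒ ∈ W
candidate 7: n = (-1, 1, -1, 1) → π⊥ ≈ (-1.0000, +2.4142); max(|x|,|y|,|x±y|/√2) = 2.4142 > 1 ⇒ ∉ W
candidate 8: n = (-1, -1, 1, 0) → π⊥ ≈ (-0.2929, -1.7071); max(|x|,|y|,|x±y|/√2) = 1.7071 > 1 ⇒ ∉ W

5, 6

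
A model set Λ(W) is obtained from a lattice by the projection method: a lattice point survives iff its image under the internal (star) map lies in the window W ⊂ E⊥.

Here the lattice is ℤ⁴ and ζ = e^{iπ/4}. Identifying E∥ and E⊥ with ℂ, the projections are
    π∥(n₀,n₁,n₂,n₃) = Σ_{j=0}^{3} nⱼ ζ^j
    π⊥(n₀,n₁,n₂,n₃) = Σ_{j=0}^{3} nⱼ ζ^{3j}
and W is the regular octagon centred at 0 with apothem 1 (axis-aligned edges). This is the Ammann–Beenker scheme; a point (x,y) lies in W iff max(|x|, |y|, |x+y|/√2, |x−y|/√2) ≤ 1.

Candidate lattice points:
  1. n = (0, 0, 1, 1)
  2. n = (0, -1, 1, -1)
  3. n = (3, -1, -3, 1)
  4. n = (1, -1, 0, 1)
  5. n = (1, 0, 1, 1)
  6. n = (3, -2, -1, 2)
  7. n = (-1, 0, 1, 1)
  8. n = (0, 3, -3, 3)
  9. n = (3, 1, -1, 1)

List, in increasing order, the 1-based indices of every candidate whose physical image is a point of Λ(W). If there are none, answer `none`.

Internal map: ζ^{3j} for j=0..3 gives (1,0), (−√2/2,√2/2), (0,−1), (√2/2,√2/2).
candidate 1: n = (0, 0, 1, 1) → π⊥ ≈ (+0.7071, -0.2929); max(|x|,|y|,|x±y|/√2) = 0.7071 ≤ 1 ⇒ ∈ W
candidate 2: n = (0, -1, 1, -1) → π⊥ ≈ (+0.0000, -2.4142); max(|x|,|y|,|x±y|/√2) = 2.4142 > 1 ⇒ ∉ W
candidate 3: n = (3, -1, -3, 1) → π⊥ ≈ (+4.4142, +3.0000); max(|x|,|y|,|x±y|/√2) = 5.2426 > 1 ⇒ ∉ W
candidate 4: n = (1, -1, 0, 1) → π⊥ ≈ (+2.4142, +0.0000); max(|x|,|y|,|x±y|/√2) = 2.4142 > 1 ⇒ ∉ W
candidate 5: n = (1, 0, 1, 1) → π⊥ ≈ (+1.7071, -0.2929); max(|x|,|y|,|x±y|/√2) = 1.7071 > 1 ⇒ ∉ W
candidate 6: n = (3, -2, -1, 2) → π⊥ ≈ (+5.8284, +1.0000); max(|x|,|y|,|x±y|/√2) = 5.8284 > 1 ⇒ ∉ W
candidate 7: n = (-1, 0, 1, 1) → π⊥ ≈ (-0.2929, -0.2929); max(|x|,|y|,|x±y|/√2) = 0.4142 ≤ 1 ⇒ ∈ W
candidate 8: n = (0, 3, -3, 3) → π⊥ ≈ (+0.0000, +7.2426); max(|x|,|y|,|x±y|/√2) = 7.2426 > 1 ⇒ ∉ W
candidate 9: n = (3, 1, -1, 1) → π⊥ ≈ (+3.0000, +2.4142); max(|x|,|y|,|x±y|/√2) = 3.8284 > 1 ⇒ ∉ W

1, 7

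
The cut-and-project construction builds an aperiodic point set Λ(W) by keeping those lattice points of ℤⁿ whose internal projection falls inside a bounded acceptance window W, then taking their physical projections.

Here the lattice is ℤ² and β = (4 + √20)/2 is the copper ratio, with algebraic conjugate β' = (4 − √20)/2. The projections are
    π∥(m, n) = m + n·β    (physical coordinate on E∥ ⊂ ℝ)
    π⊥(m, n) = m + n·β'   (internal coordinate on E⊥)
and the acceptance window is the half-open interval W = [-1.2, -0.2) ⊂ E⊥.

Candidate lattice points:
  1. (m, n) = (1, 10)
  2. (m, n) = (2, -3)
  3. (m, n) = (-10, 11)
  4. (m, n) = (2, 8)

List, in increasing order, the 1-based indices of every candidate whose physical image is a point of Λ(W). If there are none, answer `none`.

none

Compute β' = (4−√20)/2 = -0.2361, so π⊥(m,n) = m -0.2361·n.
[1] lift (1,10): star map gives -1.3607; window check -1.2 ≤ -1.3607 < -0.2 is false → out
[2] lift (2,-3): star map gives 2.7082; window check -1.2 ≤ 2.7082 < -0.2 is false → out
[3] lift (-10,11): star map gives -12.5967; window check -1.2 ≤ -12.5967 < -0.2 is false → out
[4] lift (2,8): star map gives 0.1115; window check -1.2 ≤ 0.1115 < -0.2 is false → out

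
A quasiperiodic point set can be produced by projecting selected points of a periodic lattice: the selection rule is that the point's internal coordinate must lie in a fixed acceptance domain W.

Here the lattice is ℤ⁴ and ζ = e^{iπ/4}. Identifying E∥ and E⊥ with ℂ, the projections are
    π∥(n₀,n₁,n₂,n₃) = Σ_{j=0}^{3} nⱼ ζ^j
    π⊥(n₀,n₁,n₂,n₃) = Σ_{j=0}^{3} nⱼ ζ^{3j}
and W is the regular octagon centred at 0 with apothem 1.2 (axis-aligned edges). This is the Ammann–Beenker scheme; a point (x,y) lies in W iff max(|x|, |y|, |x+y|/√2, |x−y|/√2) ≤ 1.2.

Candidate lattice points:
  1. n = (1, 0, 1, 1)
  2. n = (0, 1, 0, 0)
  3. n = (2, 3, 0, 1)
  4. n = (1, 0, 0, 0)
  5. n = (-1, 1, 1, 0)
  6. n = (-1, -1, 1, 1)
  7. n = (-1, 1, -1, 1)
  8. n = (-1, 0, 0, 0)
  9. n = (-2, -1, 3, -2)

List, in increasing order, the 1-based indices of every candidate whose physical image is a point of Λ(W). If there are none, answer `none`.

π⊥(n) = n₀ + n₁ζ³ + n₂ζ⁶ + n₃ζ⁹ where ζ = e^{iπ/4}.
candidate 1: n = (1, 0, 1, 1) → π⊥ ≈ (+1.707107, -0.292893); max(|x|,|y|,|x±y|/√2) = 1.707107 > 1.2 ⇒ ∉ W
candidate 2: n = (0, 1, 0, 0) → π⊥ ≈ (-0.707107, +0.707107); max(|x|,|y|,|x±y|/√2) = 1.000000 ≤ 1.2 ⇒ ∈ W
candidate 3: n = (2, 3, 0, 1) → π⊥ ≈ (+0.585786, +2.828427); max(|x|,|y|,|x±y|/√2) = 2.828427 > 1.2 ⇒ ∉ W
candidate 4: n = (1, 0, 0, 0) → π⊥ ≈ (+1.000000, +0.000000); max(|x|,|y|,|x±y|/√2) = 1.000000 ≤ 1.2 ⇒ ∈ W
candidate 5: n = (-1, 1, 1, 0) → π⊥ ≈ (-1.707107, -0.292893); max(|x|,|y|,|x±y|/√2) = 1.707107 > 1.2 ⇒ ∉ W
candidate 6: n = (-1, -1, 1, 1) → π⊥ ≈ (+0.414214, -1.000000); max(|x|,|y|,|x±y|/√2) = 1.000000 ≤ 1.2 ⇒ ∈ W
candidate 7: n = (-1, 1, -1, 1) → π⊥ ≈ (-1.000000, +2.414214); max(|x|,|y|,|x±y|/√2) = 2.414214 > 1.2 ⇒ ∉ W
candidate 8: n = (-1, 0, 0, 0) → π⊥ ≈ (-1.000000, +0.000000); max(|x|,|y|,|x±y|/√2) = 1.000000 ≤ 1.2 ⇒ ∈ W
candidate 9: n = (-2, -1, 3, -2) → π⊥ ≈ (-2.707107, -5.121320); max(|x|,|y|,|x±y|/√2) = 5.535534 > 1.2 ⇒ ∉ W

2, 4, 6, 8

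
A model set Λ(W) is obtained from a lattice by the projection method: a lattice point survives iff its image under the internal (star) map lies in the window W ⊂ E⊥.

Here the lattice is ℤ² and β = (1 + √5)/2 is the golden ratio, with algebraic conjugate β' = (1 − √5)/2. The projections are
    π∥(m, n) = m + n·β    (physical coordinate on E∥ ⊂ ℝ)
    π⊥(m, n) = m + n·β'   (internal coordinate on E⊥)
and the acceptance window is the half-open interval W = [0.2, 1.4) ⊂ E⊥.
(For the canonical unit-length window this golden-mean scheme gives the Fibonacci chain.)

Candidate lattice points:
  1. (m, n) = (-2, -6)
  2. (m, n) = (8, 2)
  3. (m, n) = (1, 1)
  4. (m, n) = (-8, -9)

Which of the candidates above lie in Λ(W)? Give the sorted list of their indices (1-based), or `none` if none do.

Compute β' = (1−√5)/2 = -0.618034, so π⊥(m,n) = m -0.618034·n.
candidate 1: (m,n)=(-2,-6) → π∥ = -2-6·β ≈ -11.708204, π⊥ = -2-6·β' ≈ 1.708204 ∉ [0.2, 1.4) ⇒ out
candidate 2: (m,n)=(8,2) → π∥ = 8+2·β ≈ 11.236068, π⊥ = 8+2·β' ≈ 6.763932 ∉ [0.2, 1.4) ⇒ out
candidate 3: (m,n)=(1,1) → π∥ = 1+1·β ≈ 2.618034, π⊥ = 1+1·β' ≈ 0.381966 ∈ [0.2, 1.4) ⇒ IN Λ
candidate 4: (m,n)=(-8,-9) → π∥ = -8-9·β ≈ -22.562306, π⊥ = -8-9·β' ≈ -2.437694 ∉ [0.2, 1.4) ⇒ out

3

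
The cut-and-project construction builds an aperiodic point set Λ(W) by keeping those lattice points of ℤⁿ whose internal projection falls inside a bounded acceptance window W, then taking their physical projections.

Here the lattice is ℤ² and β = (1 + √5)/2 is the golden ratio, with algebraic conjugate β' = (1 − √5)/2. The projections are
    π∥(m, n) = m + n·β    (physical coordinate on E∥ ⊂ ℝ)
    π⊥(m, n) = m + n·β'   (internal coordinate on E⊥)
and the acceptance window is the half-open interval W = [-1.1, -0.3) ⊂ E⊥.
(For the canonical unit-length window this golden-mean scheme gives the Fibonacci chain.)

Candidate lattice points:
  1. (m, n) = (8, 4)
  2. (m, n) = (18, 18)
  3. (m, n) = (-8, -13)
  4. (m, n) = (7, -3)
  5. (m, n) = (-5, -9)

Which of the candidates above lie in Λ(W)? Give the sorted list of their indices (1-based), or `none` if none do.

none

β' = (1−√5)/2 ≈ -0.6180.
[1] lift (8,4): star map gives 5.5279; window check -1.1 ≤ 5.5279 < -0.3 is false → out
[2] lift (18,18): star map gives 6.8754; window check -1.1 ≤ 6.8754 < -0.3 is false → out
[3] lift (-8,-13): star map gives 0.0344; window check -1.1 ≤ 0.0344 < -0.3 is false → out
[4] lift (7,-3): star map gives 8.8541; window check -1.1 ≤ 8.8541 < -0.3 is false → out
[5] lift (-5,-9): star map gives 0.5623; window check -1.1 ≤ 0.5623 < -0.3 is false → out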